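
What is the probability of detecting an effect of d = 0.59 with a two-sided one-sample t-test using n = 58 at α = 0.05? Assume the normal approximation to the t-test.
Power ≈ 0.99

Power calculation (one-sample t-test, normal approximation):
z_β = d · √n - z_{α/2}
z_β = 0.59 · √58 - 1.960
z_β = 0.59 · 7.616 - 1.960
z_β = 2.533

Power = Φ(z_β) = Φ(2.533) ≈ 0.994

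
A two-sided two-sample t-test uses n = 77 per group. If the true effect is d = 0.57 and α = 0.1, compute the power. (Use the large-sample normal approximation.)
Power ≈ 0.97

Power calculation (two-sample t-test, normal approximation):
z_β = d · √(n/2) - z_{α/2}
z_β = 0.57 · √(77/2) - 1.645
z_β = 0.57 · 6.205 - 1.645
z_β = 1.892

Power = Φ(z_β) = Φ(1.892) ≈ 0.971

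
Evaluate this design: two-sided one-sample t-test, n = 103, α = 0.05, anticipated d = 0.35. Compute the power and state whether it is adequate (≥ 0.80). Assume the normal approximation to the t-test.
Power ≈ 0.94; the study is adequately powered (power ≥ 0.80)

Power calculation (one-sample t-test, normal approximation):
z_β = d · √n - z_{α/2}
z_β = 0.35 · √103 - 1.960
z_β = 0.35 · 10.149 - 1.960
z_β = 1.592

Power = Φ(z_β) = Φ(1.592) ≈ 0.944

Effect size d = 0.35 is small by Cohen's convention (0.2/0.5/0.8).

Threshold: power ≥ 0.80 is conventionally adequate.
Power ≈ 0.94 → the study is adequately powered (power ≥ 0.80).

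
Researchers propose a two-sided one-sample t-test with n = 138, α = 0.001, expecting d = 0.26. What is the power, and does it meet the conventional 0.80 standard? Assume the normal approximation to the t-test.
Power ≈ 0.41; the study is underpowered (power < 0.80)

Power calculation (one-sample t-test, normal approximation):
z_β = d · √n - z_{α/2}
z_β = 0.26 · √138 - 3.291
z_β = 0.26 · 11.747 - 3.291
z_β = -0.236

Power = Φ(z_β) = Φ(-0.236) ≈ 0.407

Effect size d = 0.26 is small by Cohen's convention (0.2/0.5/0.8).

Threshold: power ≥ 0.80 is conventionally adequate.
Power ≈ 0.41 → the study is underpowered (power < 0.80).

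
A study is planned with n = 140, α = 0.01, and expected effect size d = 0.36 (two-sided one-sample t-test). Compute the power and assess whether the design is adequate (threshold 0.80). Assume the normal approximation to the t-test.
Power ≈ 0.95; the study is adequately powered (power ≥ 0.80)

Power calculation (one-sample t-test, normal approximation):
z_β = d · √n - z_{α/2}
z_β = 0.36 · √140 - 2.576
z_β = 0.36 · 11.832 - 2.576
z_β = 1.684

Power = Φ(z_β) = Φ(1.684) ≈ 0.954

Effect size d = 0.36 is small by Cohen's convention (0.2/0.5/0.8).

Threshold: power ≥ 0.80 is conventionally adequate.
Power ≈ 0.95 → the study is adequately powered (power ≥ 0.80).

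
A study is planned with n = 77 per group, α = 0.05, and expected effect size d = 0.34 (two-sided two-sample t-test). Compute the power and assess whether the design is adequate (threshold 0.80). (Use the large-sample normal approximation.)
Power ≈ 0.56; the study is underpowered (power < 0.80)

Power calculation (two-sample t-test, normal approximation):
z_β = d · √(n/2) - z_{α/2}
z_β = 0.34 · √(77/2) - 1.960
z_β = 0.34 · 6.205 - 1.960
z_β = 0.150

Power = Φ(z_β) = Φ(0.150) ≈ 0.559

Effect size d = 0.34 is small by Cohen's convention (0.2/0.5/0.8).

Threshold: power ≥ 0.80 is conventionally adequate.
Power ≈ 0.56 → the study is underpowered (power < 0.80).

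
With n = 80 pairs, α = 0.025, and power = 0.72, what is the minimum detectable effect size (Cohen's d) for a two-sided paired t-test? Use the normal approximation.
d ≈ 0.32

Minimum detectable effect (paired t-test, normal approximation):
d = (z_{α/2} + z_β) / √n
d = (2.241 + 0.583) / √80
d = 2.824 / 8.944
d ≈ 0.32

By Cohen's convention (0.2 small / 0.5 medium / 0.8 large): small effect.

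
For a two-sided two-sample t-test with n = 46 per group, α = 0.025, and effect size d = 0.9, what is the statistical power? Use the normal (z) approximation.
Power ≈ 0.98

Power calculation (two-sample t-test, normal approximation):
z_β = d · √(n/2) - z_{α/2}
z_β = 0.9 · √(46/2) - 2.241
z_β = 0.9 · 4.796 - 2.241
z_β = 2.075

Power = Φ(z_β) = Φ(2.075) ≈ 0.981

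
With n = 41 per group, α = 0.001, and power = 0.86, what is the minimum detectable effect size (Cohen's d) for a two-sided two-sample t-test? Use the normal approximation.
d ≈ 0.97

Minimum detectable effect (two-sample t-test, normal approximation):
d = (z_{α/2} + z_β) / √(n/2)
d = (3.291 + 1.080) / √(41/2)
d = 4.371 / 4.528
d ≈ 0.97

By Cohen's convention (0.2 small / 0.5 medium / 0.8 large): large effect.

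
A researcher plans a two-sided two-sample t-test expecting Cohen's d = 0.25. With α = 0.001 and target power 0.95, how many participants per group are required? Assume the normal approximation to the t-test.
n = 780 per group

Sample size formula (two-sample t-test, normal approximation):
n = 2 · ((z_{α/2} + z_β) / d)²

z_{α/2} = 3.291 (for α = 0.001, two-sided)
z_β = 1.645 (for power = 0.95)
d = 0.25

n = 2 · ((3.291 + 1.645) / 0.25)²
n = 2 · (19.744)²
n ≈ 779.65
Round up to the next whole number: n = 780 per group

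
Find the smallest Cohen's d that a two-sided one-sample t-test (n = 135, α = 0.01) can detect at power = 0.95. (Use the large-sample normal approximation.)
d ≈ 0.36

Minimum detectable effect (one-sample t-test, normal approximation):
d = (z_{α/2} + z_β) / √n
d = (2.576 + 1.645) / √135
d = 4.221 / 11.619
d ≈ 0.36

By Cohen's convention (0.2 small / 0.5 medium / 0.8 large): small effect.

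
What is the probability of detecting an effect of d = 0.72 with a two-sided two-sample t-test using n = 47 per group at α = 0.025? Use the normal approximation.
Power ≈ 0.89

Power calculation (two-sample t-test, normal approximation):
z_β = d · √(n/2) - z_{α/2}
z_β = 0.72 · √(47/2) - 2.241
z_β = 0.72 · 4.848 - 2.241
z_β = 1.249

Power = Φ(z_β) = Φ(1.249) ≈ 0.894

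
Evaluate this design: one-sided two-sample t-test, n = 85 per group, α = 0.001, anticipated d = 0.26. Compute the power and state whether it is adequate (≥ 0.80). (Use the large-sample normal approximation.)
Power ≈ 0.08; the study is underpowered (power < 0.80)

Power calculation (two-sample t-test, normal approximation):
z_β = d · √(n/2) - z_α
z_β = 0.26 · √(85/2) - 3.090
z_β = 0.26 · 6.519 - 3.090
z_β = -1.395

Power = Φ(z_β) = Φ(-1.395) ≈ 0.081

Effect size d = 0.26 is small by Cohen's convention (0.2/0.5/0.8).

Threshold: power ≥ 0.80 is conventionally adequate.
Power ≈ 0.08 → the study is underpowered (power < 0.80).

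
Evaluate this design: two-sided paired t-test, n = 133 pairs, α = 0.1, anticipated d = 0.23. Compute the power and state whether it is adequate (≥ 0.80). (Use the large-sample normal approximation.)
Power ≈ 0.84; the study is adequately powered (power ≥ 0.80)

Power calculation (paired t-test, normal approximation):
z_β = d · √n - z_{α/2}
z_β = 0.23 · √133 - 1.645
z_β = 0.23 · 11.533 - 1.645
z_β = 1.008

Power = Φ(z_β) = Φ(1.008) ≈ 0.843

Effect size d = 0.23 is small by Cohen's convention (0.2/0.5/0.8).

Threshold: power ≥ 0.80 is conventionally adequate.
Power ≈ 0.84 → the study is adequately powered (power ≥ 0.80).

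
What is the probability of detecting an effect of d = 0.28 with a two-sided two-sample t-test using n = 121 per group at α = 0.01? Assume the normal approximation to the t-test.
Power ≈ 0.35

Power calculation (two-sample t-test, normal approximation):
z_β = d · √(n/2) - z_{α/2}
z_β = 0.28 · √(121/2) - 2.576
z_β = 0.28 · 7.778 - 2.576
z_β = -0.398

Power = Φ(z_β) = Φ(-0.398) ≈ 0.345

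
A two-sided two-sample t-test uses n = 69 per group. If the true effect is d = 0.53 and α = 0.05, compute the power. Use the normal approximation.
Power ≈ 0.88

Power calculation (two-sample t-test, normal approximation):
z_β = d · √(n/2) - z_{α/2}
z_β = 0.53 · √(69/2) - 1.960
z_β = 0.53 · 5.874 - 1.960
z_β = 1.153

Power = Φ(z_β) = Φ(1.153) ≈ 0.876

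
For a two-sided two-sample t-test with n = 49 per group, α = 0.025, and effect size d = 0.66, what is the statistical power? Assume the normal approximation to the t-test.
Power ≈ 0.85

Power calculation (two-sample t-test, normal approximation):
z_β = d · √(n/2) - z_{α/2}
z_β = 0.66 · √(49/2) - 2.241
z_β = 0.66 · 4.950 - 2.241
z_β = 1.025

Power = Φ(z_β) = Φ(1.025) ≈ 0.847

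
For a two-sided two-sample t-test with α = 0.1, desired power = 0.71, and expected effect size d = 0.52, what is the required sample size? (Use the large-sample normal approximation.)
n = 36 per group

Sample size formula (two-sample t-test, normal approximation):
n = 2 · ((z_{α/2} + z_β) / d)²

z_{α/2} = 1.645 (for α = 0.1, two-sided)
z_β = 0.553 (for power = 0.71)
d = 0.52

n = 2 · ((1.645 + 0.553) / 0.52)²
n = 2 · (4.227)²
n ≈ 35.74
Round up to the next whole number: n = 36 per group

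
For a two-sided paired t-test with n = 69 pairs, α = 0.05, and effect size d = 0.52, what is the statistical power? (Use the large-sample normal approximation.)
Power ≈ 0.99

Power calculation (paired t-test, normal approximation):
z_β = d · √n - z_{α/2}
z_β = 0.52 · √69 - 1.960
z_β = 0.52 · 8.307 - 1.960
z_β = 2.359

Power = Φ(z_β) = Φ(2.359) ≈ 0.991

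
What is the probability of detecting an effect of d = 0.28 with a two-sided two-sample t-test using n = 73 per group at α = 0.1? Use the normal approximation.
Power ≈ 0.52

Power calculation (two-sample t-test, normal approximation):
z_β = d · √(n/2) - z_{α/2}
z_β = 0.28 · √(73/2) - 1.645
z_β = 0.28 · 6.042 - 1.645
z_β = 0.047

Power = Φ(z_β) = Φ(0.047) ≈ 0.519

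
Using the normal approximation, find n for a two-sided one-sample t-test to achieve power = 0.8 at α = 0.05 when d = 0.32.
n = 77

Sample size formula (one-sample t-test, normal approximation):
n = ((z_{α/2} + z_β) / d)²

z_{α/2} = 1.960 (for α = 0.05, two-sided)
z_β = 0.842 (for power = 0.8)
d = 0.32

n = ((1.960 + 0.842) / 0.32)²
n = (8.756)²
n ≈ 76.67
Round up to the next whole number: n = 77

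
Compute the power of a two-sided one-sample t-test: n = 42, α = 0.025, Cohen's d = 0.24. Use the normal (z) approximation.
Power ≈ 0.25

Power calculation (one-sample t-test, normal approximation):
z_β = d · √n - z_{α/2}
z_β = 0.24 · √42 - 2.241
z_β = 0.24 · 6.481 - 2.241
z_β = -0.686

Power = Φ(z_β) = Φ(-0.686) ≈ 0.246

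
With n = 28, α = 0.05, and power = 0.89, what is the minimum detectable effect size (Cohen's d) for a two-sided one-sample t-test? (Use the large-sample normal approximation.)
d ≈ 0.60

Minimum detectable effect (one-sample t-test, normal approximation):
d = (z_{α/2} + z_β) / √n
d = (1.960 + 1.227) / √28
d = 3.186 / 5.292
d ≈ 0.60

By Cohen's convention (0.2 small / 0.5 medium / 0.8 large): medium effect.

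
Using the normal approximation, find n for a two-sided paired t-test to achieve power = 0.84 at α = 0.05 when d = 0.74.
n = 16 pairs

Sample size formula (paired t-test, normal approximation):
n = ((z_{α/2} + z_β) / d)²

z_{α/2} = 1.960 (for α = 0.05, two-sided)
z_β = 0.994 (for power = 0.84)
d = 0.74

n = ((1.960 + 0.994) / 0.74)²
n = (3.992)²
n ≈ 15.94
Round up to the next whole number: n = 16 pairs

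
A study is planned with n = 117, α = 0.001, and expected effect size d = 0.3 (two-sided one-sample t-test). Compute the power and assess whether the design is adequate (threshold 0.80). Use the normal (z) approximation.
Power ≈ 0.48; the study is underpowered (power < 0.80)

Power calculation (one-sample t-test, normal approximation):
z_β = d · √n - z_{α/2}
z_β = 0.3 · √117 - 3.291
z_β = 0.3 · 10.817 - 3.291
z_β = -0.046

Power = Φ(z_β) = Φ(-0.046) ≈ 0.482

Effect size d = 0.3 is small by Cohen's convention (0.2/0.5/0.8).

Threshold: power ≥ 0.80 is conventionally adequate.
Power ≈ 0.48 → the study is underpowered (power < 0.80).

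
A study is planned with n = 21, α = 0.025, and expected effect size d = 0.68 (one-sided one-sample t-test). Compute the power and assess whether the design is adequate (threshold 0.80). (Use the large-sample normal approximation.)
Power ≈ 0.88; the study is adequately powered (power ≥ 0.80)

Power calculation (one-sample t-test, normal approximation):
z_β = d · √n - z_α
z_β = 0.68 · √21 - 1.960
z_β = 0.68 · 4.583 - 1.960
z_β = 1.156

Power = Φ(z_β) = Φ(1.156) ≈ 0.876

Effect size d = 0.68 is medium by Cohen's convention (0.2/0.5/0.8).

Threshold: power ≥ 0.80 is conventionally adequate.
Power ≈ 0.88 → the study is adequately powered (power ≥ 0.80).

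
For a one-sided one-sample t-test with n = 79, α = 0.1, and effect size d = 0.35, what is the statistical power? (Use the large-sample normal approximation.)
Power ≈ 0.97

Power calculation (one-sample t-test, normal approximation):
z_β = d · √n - z_α
z_β = 0.35 · √79 - 1.282
z_β = 0.35 · 8.888 - 1.282
z_β = 1.829

Power = Φ(z_β) = Φ(1.829) ≈ 0.966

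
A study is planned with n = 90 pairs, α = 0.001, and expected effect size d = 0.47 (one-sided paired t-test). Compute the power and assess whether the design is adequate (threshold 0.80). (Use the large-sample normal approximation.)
Power ≈ 0.91; the study is adequately powered (power ≥ 0.80)

Power calculation (paired t-test, normal approximation):
z_β = d · √n - z_α
z_β = 0.47 · √90 - 3.090
z_β = 0.47 · 9.487 - 3.090
z_β = 1.369

Power = Φ(z_β) = Φ(1.369) ≈ 0.914

Effect size d = 0.47 is small by Cohen's convention (0.2/0.5/0.8).

Threshold: power ≥ 0.80 is conventionally adequate.
Power ≈ 0.91 → the study is adequately powered (power ≥ 0.80).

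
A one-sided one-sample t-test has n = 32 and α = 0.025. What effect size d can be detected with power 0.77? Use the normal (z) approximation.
d ≈ 0.48

Minimum detectable effect (one-sample t-test, normal approximation):
d = (z_α + z_β) / √n
d = (1.960 + 0.739) / √32
d = 2.699 / 5.657
d ≈ 0.48

By Cohen's convention (0.2 small / 0.5 medium / 0.8 large): small effect.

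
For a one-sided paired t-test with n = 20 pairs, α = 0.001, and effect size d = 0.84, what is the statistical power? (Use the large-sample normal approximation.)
Power ≈ 0.75

Power calculation (paired t-test, normal approximation):
z_β = d · √n - z_α
z_β = 0.84 · √20 - 3.090
z_β = 0.84 · 4.472 - 3.090
z_β = 0.666

Power = Φ(z_β) = Φ(0.666) ≈ 0.747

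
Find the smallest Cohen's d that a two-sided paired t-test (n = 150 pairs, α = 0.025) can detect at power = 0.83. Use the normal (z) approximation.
d ≈ 0.26

Minimum detectable effect (paired t-test, normal approximation):
d = (z_{α/2} + z_β) / √n
d = (2.241 + 0.954) / √150
d = 3.196 / 12.247
d ≈ 0.26

By Cohen's convention (0.2 small / 0.5 medium / 0.8 large): small effect.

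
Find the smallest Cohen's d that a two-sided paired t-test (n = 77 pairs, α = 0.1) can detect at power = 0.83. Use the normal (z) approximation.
d ≈ 0.30

Minimum detectable effect (paired t-test, normal approximation):
d = (z_{α/2} + z_β) / √n
d = (1.645 + 0.954) / √77
d = 2.599 / 8.775
d ≈ 0.30

By Cohen's convention (0.2 small / 0.5 medium / 0.8 large): small effect.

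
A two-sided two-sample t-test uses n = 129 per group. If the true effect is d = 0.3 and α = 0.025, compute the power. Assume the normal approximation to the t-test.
Power ≈ 0.57

Power calculation (two-sample t-test, normal approximation):
z_β = d · √(n/2) - z_{α/2}
z_β = 0.3 · √(129/2) - 2.241
z_β = 0.3 · 8.031 - 2.241
z_β = 0.168

Power = Φ(z_β) = Φ(0.168) ≈ 0.567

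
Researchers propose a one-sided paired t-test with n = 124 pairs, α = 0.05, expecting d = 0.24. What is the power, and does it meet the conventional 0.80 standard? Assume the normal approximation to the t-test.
Power ≈ 0.85; the study is adequately powered (power ≥ 0.80)

Power calculation (paired t-test, normal approximation):
z_β = d · √n - z_α
z_β = 0.24 · √124 - 1.645
z_β = 0.24 · 11.136 - 1.645
z_β = 1.028

Power = Φ(z_β) = Φ(1.028) ≈ 0.848

Effect size d = 0.24 is small by Cohen's convention (0.2/0.5/0.8).

Threshold: power ≥ 0.80 is conventionally adequate.
Power ≈ 0.85 → the study is adequately powered (power ≥ 0.80).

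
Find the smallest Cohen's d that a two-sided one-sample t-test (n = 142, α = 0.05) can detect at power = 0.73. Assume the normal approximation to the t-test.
d ≈ 0.22

Minimum detectable effect (one-sample t-test, normal approximation):
d = (z_{α/2} + z_β) / √n
d = (1.960 + 0.613) / √142
d = 2.573 / 11.916
d ≈ 0.22

By Cohen's convention (0.2 small / 0.5 medium / 0.8 large): small effect.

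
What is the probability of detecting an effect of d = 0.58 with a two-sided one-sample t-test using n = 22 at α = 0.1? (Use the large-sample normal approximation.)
Power ≈ 0.86

Power calculation (one-sample t-test, normal approximation):
z_β = d · √n - z_{α/2}
z_β = 0.58 · √22 - 1.645
z_β = 0.58 · 4.690 - 1.645
z_β = 1.076

Power = Φ(z_β) = Φ(1.076) ≈ 0.859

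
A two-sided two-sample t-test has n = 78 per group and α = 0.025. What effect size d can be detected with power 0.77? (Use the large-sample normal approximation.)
d ≈ 0.48

Minimum detectable effect (two-sample t-test, normal approximation):
d = (z_{α/2} + z_β) / √(n/2)
d = (2.241 + 0.739) / √(78/2)
d = 2.980 / 6.245
d ≈ 0.48

By Cohen's convention (0.2 small / 0.5 medium / 0.8 large): small effect.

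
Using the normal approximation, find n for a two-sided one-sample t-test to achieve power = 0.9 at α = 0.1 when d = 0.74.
n = 16

Sample size formula (one-sample t-test, normal approximation):
n = ((z_{α/2} + z_β) / d)²

z_{α/2} = 1.645 (for α = 0.1, two-sided)
z_β = 1.282 (for power = 0.9)
d = 0.74

n = ((1.645 + 1.282) / 0.74)²
n = (3.955)²
n ≈ 15.64
Round up to the next whole number: n = 16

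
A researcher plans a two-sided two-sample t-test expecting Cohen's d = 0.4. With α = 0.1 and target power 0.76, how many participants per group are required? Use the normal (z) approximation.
n = 70 per group

Sample size formula (two-sample t-test, normal approximation):
n = 2 · ((z_{α/2} + z_β) / d)²

z_{α/2} = 1.645 (for α = 0.1, two-sided)
z_β = 0.706 (for power = 0.76)
d = 0.4

n = 2 · ((1.645 + 0.706) / 0.4)²
n = 2 · (5.878)²
n ≈ 69.10
Round up to the next whole number: n = 70 per group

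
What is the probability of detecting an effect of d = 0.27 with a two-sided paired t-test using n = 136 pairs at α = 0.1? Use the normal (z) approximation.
Power ≈ 0.93

Power calculation (paired t-test, normal approximation):
z_β = d · √n - z_{α/2}
z_β = 0.27 · √136 - 1.645
z_β = 0.27 · 11.662 - 1.645
z_β = 1.504

Power = Φ(z_β) = Φ(1.504) ≈ 0.934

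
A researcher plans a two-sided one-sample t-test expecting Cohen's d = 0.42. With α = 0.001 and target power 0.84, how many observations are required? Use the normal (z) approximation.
n = 105

Sample size formula (one-sample t-test, normal approximation):
n = ((z_{α/2} + z_β) / d)²

z_{α/2} = 3.291 (for α = 0.001, two-sided)
z_β = 0.994 (for power = 0.84)
d = 0.42

n = ((3.291 + 0.994) / 0.42)²
n = (10.202)²
n ≈ 104.08
Round up to the next whole number: n = 105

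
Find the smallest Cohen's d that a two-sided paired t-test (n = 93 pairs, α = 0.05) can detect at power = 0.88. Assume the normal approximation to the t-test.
d ≈ 0.33

Minimum detectable effect (paired t-test, normal approximation):
d = (z_{α/2} + z_β) / √n
d = (1.960 + 1.175) / √93
d = 3.135 / 9.644
d ≈ 0.33

By Cohen's convention (0.2 small / 0.5 medium / 0.8 large): small effect.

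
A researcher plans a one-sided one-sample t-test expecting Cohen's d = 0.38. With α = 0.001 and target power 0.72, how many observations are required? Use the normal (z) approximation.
n = 94

Sample size formula (one-sample t-test, normal approximation):
n = ((z_α + z_β) / d)²

z_α = 3.090 (for α = 0.001, one-sided)
z_β = 0.583 (for power = 0.72)
d = 0.38

n = ((3.090 + 0.583) / 0.38)²
n = (9.666)²
n ≈ 93.43
Round up to the next whole number: n = 94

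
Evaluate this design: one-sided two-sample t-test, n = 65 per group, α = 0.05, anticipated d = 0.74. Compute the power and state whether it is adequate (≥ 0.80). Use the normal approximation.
Power ≈ 0.99; the study is adequately powered (power ≥ 0.80)

Power calculation (two-sample t-test, normal approximation):
z_β = d · √(n/2) - z_α
z_β = 0.74 · √(65/2) - 1.645
z_β = 0.74 · 5.701 - 1.645
z_β = 2.574

Power = Φ(z_β) = Φ(2.574) ≈ 0.995

Effect size d = 0.74 is medium by Cohen's convention (0.2/0.5/0.8).

Threshold: power ≥ 0.80 is conventionally adequate.
Power ≈ 0.99 → the study is adequately powered (power ≥ 0.80).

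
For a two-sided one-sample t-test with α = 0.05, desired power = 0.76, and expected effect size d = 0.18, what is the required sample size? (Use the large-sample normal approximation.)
n = 220

Sample size formula (one-sample t-test, normal approximation):
n = ((z_{α/2} + z_β) / d)²

z_{α/2} = 1.960 (for α = 0.05, two-sided)
z_β = 0.706 (for power = 0.76)
d = 0.18

n = ((1.960 + 0.706) / 0.18)²
n = (14.811)²
n ≈ 219.37
Round up to the next whole number: n = 220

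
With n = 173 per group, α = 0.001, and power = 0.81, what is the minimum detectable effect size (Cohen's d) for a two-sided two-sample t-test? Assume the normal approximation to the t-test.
d ≈ 0.45

Minimum detectable effect (two-sample t-test, normal approximation):
d = (z_{α/2} + z_β) / √(n/2)
d = (3.291 + 0.878) / √(173/2)
d = 4.168 / 9.301
d ≈ 0.45

By Cohen's convention (0.2 small / 0.5 medium / 0.8 large): small effect.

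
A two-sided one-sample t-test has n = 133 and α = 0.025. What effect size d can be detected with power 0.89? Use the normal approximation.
d ≈ 0.30

Minimum detectable effect (one-sample t-test, normal approximation):
d = (z_{α/2} + z_β) / √n
d = (2.241 + 1.227) / √133
d = 3.468 / 11.533
d ≈ 0.30

By Cohen's convention (0.2 small / 0.5 medium / 0.8 large): small effect.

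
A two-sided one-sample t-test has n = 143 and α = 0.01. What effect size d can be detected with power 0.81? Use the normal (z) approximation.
d ≈ 0.29

Minimum detectable effect (one-sample t-test, normal approximation):
d = (z_{α/2} + z_β) / √n
d = (2.576 + 0.878) / √143
d = 3.454 / 11.958
d ≈ 0.29

By Cohen's convention (0.2 small / 0.5 medium / 0.8 large): small effect.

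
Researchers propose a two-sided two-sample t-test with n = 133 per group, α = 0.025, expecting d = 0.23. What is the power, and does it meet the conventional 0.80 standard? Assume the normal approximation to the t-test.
Power ≈ 0.36; the study is underpowered (power < 0.80)

Power calculation (two-sample t-test, normal approximation):
z_β = d · √(n/2) - z_{α/2}
z_β = 0.23 · √(133/2) - 2.241
z_β = 0.23 · 8.155 - 2.241
z_β = -0.366

Power = Φ(z_β) = Φ(-0.366) ≈ 0.357

Effect size d = 0.23 is small by Cohen's convention (0.2/0.5/0.8).

Threshold: power ≥ 0.80 is conventionally adequate.
Power ≈ 0.36 → the study is underpowered (power < 0.80).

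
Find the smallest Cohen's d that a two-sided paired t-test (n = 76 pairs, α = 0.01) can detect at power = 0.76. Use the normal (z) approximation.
d ≈ 0.38

Minimum detectable effect (paired t-test, normal approximation):
d = (z_{α/2} + z_β) / √n
d = (2.576 + 0.706) / √76
d = 3.282 / 8.718
d ≈ 0.38

By Cohen's convention (0.2 small / 0.5 medium / 0.8 large): small effect.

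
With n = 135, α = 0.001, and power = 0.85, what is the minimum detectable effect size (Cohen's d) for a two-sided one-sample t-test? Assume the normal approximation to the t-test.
d ≈ 0.37

Minimum detectable effect (one-sample t-test, normal approximation):
d = (z_{α/2} + z_β) / √n
d = (3.291 + 1.036) / √135
d = 4.327 / 11.619
d ≈ 0.37

By Cohen's convention (0.2 small / 0.5 medium / 0.8 large): small effect.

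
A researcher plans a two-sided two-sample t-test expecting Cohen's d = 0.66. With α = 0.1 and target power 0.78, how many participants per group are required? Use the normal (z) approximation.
n = 27 per group

Sample size formula (two-sample t-test, normal approximation):
n = 2 · ((z_{α/2} + z_β) / d)²

z_{α/2} = 1.645 (for α = 0.1, two-sided)
z_β = 0.772 (for power = 0.78)
d = 0.66

n = 2 · ((1.645 + 0.772) / 0.66)²
n = 2 · (3.662)²
n ≈ 26.82
Round up to the next whole number: n = 27 per group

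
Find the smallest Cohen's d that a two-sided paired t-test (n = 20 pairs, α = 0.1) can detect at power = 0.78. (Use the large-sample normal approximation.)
d ≈ 0.54

Minimum detectable effect (paired t-test, normal approximation):
d = (z_{α/2} + z_β) / √n
d = (1.645 + 0.772) / √20
d = 2.417 / 4.472
d ≈ 0.54

By Cohen's convention (0.2 small / 0.5 medium / 0.8 large): medium effect.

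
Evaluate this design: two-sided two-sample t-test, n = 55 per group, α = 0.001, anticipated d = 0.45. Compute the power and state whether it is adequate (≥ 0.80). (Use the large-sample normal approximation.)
Power ≈ 0.18; the study is underpowered (power < 0.80)

Power calculation (two-sample t-test, normal approximation):
z_β = d · √(n/2) - z_{α/2}
z_β = 0.45 · √(55/2) - 3.291
z_β = 0.45 · 5.244 - 3.291
z_β = -0.931

Power = Φ(z_β) = Φ(-0.931) ≈ 0.176

Effect size d = 0.45 is small by Cohen's convention (0.2/0.5/0.8).

Threshold: power ≥ 0.80 is conventionally adequate.
Power ≈ 0.18 → the study is underpowered (power < 0.80).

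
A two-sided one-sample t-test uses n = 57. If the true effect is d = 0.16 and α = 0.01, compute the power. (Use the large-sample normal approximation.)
Power ≈ 0.09

Power calculation (one-sample t-test, normal approximation):
z_β = d · √n - z_{α/2}
z_β = 0.16 · √57 - 2.576
z_β = 0.16 · 7.550 - 2.576
z_β = -1.368

Power = Φ(z_β) = Φ(-1.368) ≈ 0.086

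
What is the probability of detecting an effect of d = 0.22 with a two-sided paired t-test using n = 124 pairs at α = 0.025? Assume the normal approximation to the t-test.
Power ≈ 0.58

Power calculation (paired t-test, normal approximation):
z_β = d · √n - z_{α/2}
z_β = 0.22 · √124 - 2.241
z_β = 0.22 · 11.136 - 2.241
z_β = 0.208

Power = Φ(z_β) = Φ(0.208) ≈ 0.583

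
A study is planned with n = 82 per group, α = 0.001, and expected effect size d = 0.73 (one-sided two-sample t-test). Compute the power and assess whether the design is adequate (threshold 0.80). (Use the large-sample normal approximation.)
Power ≈ 0.94; the study is adequately powered (power ≥ 0.80)

Power calculation (two-sample t-test, normal approximation):
z_β = d · √(n/2) - z_α
z_β = 0.73 · √(82/2) - 3.090
z_β = 0.73 · 6.403 - 3.090
z_β = 1.584

Power = Φ(z_β) = Φ(1.584) ≈ 0.943

Effect size d = 0.73 is medium by Cohen's convention (0.2/0.5/0.8).

Threshold: power ≥ 0.80 is conventionally adequate.
Power ≈ 0.94 → the study is adequately powered (power ≥ 0.80).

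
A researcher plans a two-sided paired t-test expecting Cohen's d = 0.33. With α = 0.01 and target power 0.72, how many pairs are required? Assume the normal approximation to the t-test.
n = 92 pairs

Sample size formula (paired t-test, normal approximation):
n = ((z_{α/2} + z_β) / d)²

z_{α/2} = 2.576 (for α = 0.01, two-sided)
z_β = 0.583 (for power = 0.72)
d = 0.33

n = ((2.576 + 0.583) / 0.33)²
n = (9.573)²
n ≈ 91.64
Round up to the next whole number: n = 92 pairs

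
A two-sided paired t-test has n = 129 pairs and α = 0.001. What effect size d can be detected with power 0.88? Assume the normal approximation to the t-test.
d ≈ 0.39

Minimum detectable effect (paired t-test, normal approximation):
d = (z_{α/2} + z_β) / √n
d = (3.291 + 1.175) / √129
d = 4.466 / 11.358
d ≈ 0.39

By Cohen's convention (0.2 small / 0.5 medium / 0.8 large): small effect.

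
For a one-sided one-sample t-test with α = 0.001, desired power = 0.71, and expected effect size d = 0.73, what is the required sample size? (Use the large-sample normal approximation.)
n = 25

Sample size formula (one-sample t-test, normal approximation):
n = ((z_α + z_β) / d)²

z_α = 3.090 (for α = 0.001, one-sided)
z_β = 0.553 (for power = 0.71)
d = 0.73

n = ((3.090 + 0.553) / 0.73)²
n = (4.990)²
n ≈ 24.90
Round up to the next whole number: n = 25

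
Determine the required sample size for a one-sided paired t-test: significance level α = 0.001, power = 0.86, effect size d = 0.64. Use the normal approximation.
n = 43 pairs

Sample size formula (paired t-test, normal approximation):
n = ((z_α + z_β) / d)²

z_α = 3.090 (for α = 0.001, one-sided)
z_β = 1.080 (for power = 0.86)
d = 0.64

n = ((3.090 + 1.080) / 0.64)²
n = (6.516)²
n ≈ 42.46
Round up to the next whole number: n = 43 pairs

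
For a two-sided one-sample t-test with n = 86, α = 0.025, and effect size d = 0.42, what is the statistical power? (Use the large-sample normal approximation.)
Power ≈ 0.95

Power calculation (one-sample t-test, normal approximation):
z_β = d · √n - z_{α/2}
z_β = 0.42 · √86 - 2.241
z_β = 0.42 · 9.274 - 2.241
z_β = 1.654

Power = Φ(z_β) = Φ(1.654) ≈ 0.951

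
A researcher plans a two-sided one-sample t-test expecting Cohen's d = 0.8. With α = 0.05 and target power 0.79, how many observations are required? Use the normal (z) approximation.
n = 12

Sample size formula (one-sample t-test, normal approximation):
n = ((z_{α/2} + z_β) / d)²

z_{α/2} = 1.960 (for α = 0.05, two-sided)
z_β = 0.806 (for power = 0.79)
d = 0.8

n = ((1.960 + 0.806) / 0.8)²
n = (3.458)²
n ≈ 11.96
Round up to the next whole number: n = 12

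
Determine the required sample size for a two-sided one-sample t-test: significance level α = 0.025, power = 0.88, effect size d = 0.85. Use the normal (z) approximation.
n = 17

Sample size formula (one-sample t-test, normal approximation):
n = ((z_{α/2} + z_β) / d)²

z_{α/2} = 2.241 (for α = 0.025, two-sided)
z_β = 1.175 (for power = 0.88)
d = 0.85

n = ((2.241 + 1.175) / 0.85)²
n = (4.019)²
n ≈ 16.15
Round up to the next whole number: n = 17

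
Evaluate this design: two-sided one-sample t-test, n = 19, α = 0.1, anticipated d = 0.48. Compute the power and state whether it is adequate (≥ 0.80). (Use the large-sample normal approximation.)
Power ≈ 0.67; the study is underpowered (power < 0.80)

Power calculation (one-sample t-test, normal approximation):
z_β = d · √n - z_{α/2}
z_β = 0.48 · √19 - 1.645
z_β = 0.48 · 4.359 - 1.645
z_β = 0.447

Power = Φ(z_β) = Φ(0.447) ≈ 0.673

Effect size d = 0.48 is small by Cohen's convention (0.2/0.5/0.8).

Threshold: power ≥ 0.80 is conventionally adequate.
Power ≈ 0.67 → the study is underpowered (power < 0.80).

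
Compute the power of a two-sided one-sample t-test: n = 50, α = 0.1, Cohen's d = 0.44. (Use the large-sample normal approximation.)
Power ≈ 0.93

Power calculation (one-sample t-test, normal approximation):
z_β = d · √n - z_{α/2}
z_β = 0.44 · √50 - 1.645
z_β = 0.44 · 7.071 - 1.645
z_β = 1.466

Power = Φ(z_β) = Φ(1.466) ≈ 0.929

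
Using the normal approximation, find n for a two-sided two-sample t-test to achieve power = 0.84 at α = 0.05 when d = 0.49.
n = 73 per group

Sample size formula (two-sample t-test, normal approximation):
n = 2 · ((z_{α/2} + z_β) / d)²

z_{α/2} = 1.960 (for α = 0.05, two-sided)
z_β = 0.994 (for power = 0.84)
d = 0.49

n = 2 · ((1.960 + 0.994) / 0.49)²
n = 2 · (6.029)²
n ≈ 72.70
Round up to the next whole number: n = 73 per group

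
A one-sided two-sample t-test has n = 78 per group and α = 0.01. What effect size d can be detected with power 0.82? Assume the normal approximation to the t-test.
d ≈ 0.52

Minimum detectable effect (two-sample t-test, normal approximation):
d = (z_α + z_β) / √(n/2)
d = (2.326 + 0.915) / √(78/2)
d = 3.242 / 6.245
d ≈ 0.52

By Cohen's convention (0.2 small / 0.5 medium / 0.8 large): medium effect.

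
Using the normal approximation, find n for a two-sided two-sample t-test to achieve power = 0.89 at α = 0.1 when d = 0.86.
n = 23 per group

Sample size formula (two-sample t-test, normal approximation):
n = 2 · ((z_{α/2} + z_β) / d)²

z_{α/2} = 1.645 (for α = 0.1, two-sided)
z_β = 1.227 (for power = 0.89)
d = 0.86

n = 2 · ((1.645 + 1.227) / 0.86)²
n = 2 · (3.340)²
n ≈ 22.31
Round up to the next whole number: n = 23 per group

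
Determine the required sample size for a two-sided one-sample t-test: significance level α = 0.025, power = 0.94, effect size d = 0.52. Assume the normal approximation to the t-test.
n = 54

Sample size formula (one-sample t-test, normal approximation):
n = ((z_{α/2} + z_β) / d)²

z_{α/2} = 2.241 (for α = 0.025, two-sided)
z_β = 1.555 (for power = 0.94)
d = 0.52

n = ((2.241 + 1.555) / 0.52)²
n = (7.300)²
n ≈ 53.29
Round up to the next whole number: n = 54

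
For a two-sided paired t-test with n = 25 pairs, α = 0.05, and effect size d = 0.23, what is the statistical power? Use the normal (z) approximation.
Power ≈ 0.21

Power calculation (paired t-test, normal approximation):
z_β = d · √n - z_{α/2}
z_β = 0.23 · √25 - 1.960
z_β = 0.23 · 5.000 - 1.960
z_β = -0.810

Power = Φ(z_β) = Φ(-0.810) ≈ 0.209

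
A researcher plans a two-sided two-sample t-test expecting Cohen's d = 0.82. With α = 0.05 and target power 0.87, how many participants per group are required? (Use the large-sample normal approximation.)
n = 29 per group

Sample size formula (two-sample t-test, normal approximation):
n = 2 · ((z_{α/2} + z_β) / d)²

z_{α/2} = 1.960 (for α = 0.05, two-sided)
z_β = 1.126 (for power = 0.87)
d = 0.82

n = 2 · ((1.960 + 1.126) / 0.82)²
n = 2 · (3.763)²
n ≈ 28.32
Round up to the next whole number: n = 29 per group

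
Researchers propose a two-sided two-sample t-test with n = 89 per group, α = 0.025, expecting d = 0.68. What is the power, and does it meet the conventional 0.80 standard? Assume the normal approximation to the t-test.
Power ≈ 0.99; the study is adequately powered (power ≥ 0.80)

Power calculation (two-sample t-test, normal approximation):
z_β = d · √(n/2) - z_{α/2}
z_β = 0.68 · √(89/2) - 2.241
z_β = 0.68 · 6.671 - 2.241
z_β = 2.295

Power = Φ(z_β) = Φ(2.295) ≈ 0.989

Effect size d = 0.68 is medium by Cohen's convention (0.2/0.5/0.8).

Threshold: power ≥ 0.80 is conventionally adequate.
Power ≈ 0.99 → the study is adequately powered (power ≥ 0.80).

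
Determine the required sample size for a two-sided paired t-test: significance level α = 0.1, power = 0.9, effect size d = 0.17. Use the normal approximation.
n = 297 pairs

Sample size formula (paired t-test, normal approximation):
n = ((z_{α/2} + z_β) / d)²

z_{α/2} = 1.645 (for α = 0.1, two-sided)
z_β = 1.282 (for power = 0.9)
d = 0.17

n = ((1.645 + 1.282) / 0.17)²
n = (17.218)²
n ≈ 296.46
Round up to the next whole number: n = 297 pairs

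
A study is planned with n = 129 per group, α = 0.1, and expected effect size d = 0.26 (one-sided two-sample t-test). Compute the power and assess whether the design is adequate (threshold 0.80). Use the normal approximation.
Power ≈ 0.79; the study is underpowered (power < 0.80)

Power calculation (two-sample t-test, normal approximation):
z_β = d · √(n/2) - z_α
z_β = 0.26 · √(129/2) - 1.282
z_β = 0.26 · 8.031 - 1.282
z_β = 0.807

Power = Φ(z_β) = Φ(0.807) ≈ 0.790

Effect size d = 0.26 is small by Cohen's convention (0.2/0.5/0.8).

Threshold: power ≥ 0.80 is conventionally adequate.
Power ≈ 0.79 → the study is underpowered (power < 0.80).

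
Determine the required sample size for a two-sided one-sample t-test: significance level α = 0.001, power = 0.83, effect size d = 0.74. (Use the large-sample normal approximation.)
n = 33

Sample size formula (one-sample t-test, normal approximation):
n = ((z_{α/2} + z_β) / d)²

z_{α/2} = 3.291 (for α = 0.001, two-sided)
z_β = 0.954 (for power = 0.83)
d = 0.74

n = ((3.291 + 0.954) / 0.74)²
n = (5.736)²
n ≈ 32.90
Round up to the next whole number: n = 33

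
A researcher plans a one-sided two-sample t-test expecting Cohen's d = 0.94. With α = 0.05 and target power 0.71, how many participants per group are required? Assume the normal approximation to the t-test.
n = 11 per group

Sample size formula (two-sample t-test, normal approximation):
n = 2 · ((z_α + z_β) / d)²

z_α = 1.645 (for α = 0.05, one-sided)
z_β = 0.553 (for power = 0.71)
d = 0.94

n = 2 · ((1.645 + 0.553) / 0.94)²
n = 2 · (2.338)²
n ≈ 10.93
Round up to the next whole number: n = 11 per group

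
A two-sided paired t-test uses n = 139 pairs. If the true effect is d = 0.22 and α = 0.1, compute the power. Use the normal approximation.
Power ≈ 0.83

Power calculation (paired t-test, normal approximation):
z_β = d · √n - z_{α/2}
z_β = 0.22 · √139 - 1.645
z_β = 0.22 · 11.790 - 1.645
z_β = 0.949

Power = Φ(z_β) = Φ(0.949) ≈ 0.829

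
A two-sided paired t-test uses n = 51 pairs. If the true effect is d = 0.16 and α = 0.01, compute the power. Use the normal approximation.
Power ≈ 0.08

Power calculation (paired t-test, normal approximation):
z_β = d · √n - z_{α/2}
z_β = 0.16 · √51 - 2.576
z_β = 0.16 · 7.141 - 2.576
z_β = -1.433

Power = Φ(z_β) = Φ(-1.433) ≈ 0.076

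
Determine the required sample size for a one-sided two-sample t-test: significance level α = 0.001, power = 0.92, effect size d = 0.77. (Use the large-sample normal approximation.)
n = 69 per group

Sample size formula (two-sample t-test, normal approximation):
n = 2 · ((z_α + z_β) / d)²

z_α = 3.090 (for α = 0.001, one-sided)
z_β = 1.405 (for power = 0.92)
d = 0.77

n = 2 · ((3.090 + 1.405) / 0.77)²
n = 2 · (5.838)²
n ≈ 68.16
Round up to the next whole number: n = 69 per group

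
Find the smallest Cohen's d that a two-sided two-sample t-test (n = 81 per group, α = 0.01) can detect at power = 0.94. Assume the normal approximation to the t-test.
d ≈ 0.65

Minimum detectable effect (two-sample t-test, normal approximation):
d = (z_{α/2} + z_β) / √(n/2)
d = (2.576 + 1.555) / √(81/2)
d = 4.131 / 6.364
d ≈ 0.65

By Cohen's convention (0.2 small / 0.5 medium / 0.8 large): medium effect.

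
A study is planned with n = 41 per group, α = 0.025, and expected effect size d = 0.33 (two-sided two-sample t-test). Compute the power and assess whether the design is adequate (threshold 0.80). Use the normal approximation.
Power ≈ 0.23; the study is underpowered (power < 0.80)

Power calculation (two-sample t-test, normal approximation):
z_β = d · √(n/2) - z_{α/2}
z_β = 0.33 · √(41/2) - 2.241
z_β = 0.33 · 4.528 - 2.241
z_β = -0.747

Power = Φ(z_β) = Φ(-0.747) ≈ 0.227

Effect size d = 0.33 is small by Cohen's convention (0.2/0.5/0.8).

Threshold: power ≥ 0.80 is conventionally adequate.
Power ≈ 0.23 → the study is underpowered (power < 0.80).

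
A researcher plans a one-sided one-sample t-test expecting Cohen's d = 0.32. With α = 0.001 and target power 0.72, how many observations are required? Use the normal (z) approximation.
n = 132

Sample size formula (one-sample t-test, normal approximation):
n = ((z_α + z_β) / d)²

z_α = 3.090 (for α = 0.001, one-sided)
z_β = 0.583 (for power = 0.72)
d = 0.32

n = ((3.090 + 0.583) / 0.32)²
n = (11.478)²
n ≈ 131.74
Round up to the next whole number: n = 132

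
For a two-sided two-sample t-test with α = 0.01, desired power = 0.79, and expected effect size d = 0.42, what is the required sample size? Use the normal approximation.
n = 130 per group

Sample size formula (two-sample t-test, normal approximation):
n = 2 · ((z_{α/2} + z_β) / d)²

z_{α/2} = 2.576 (for α = 0.01, two-sided)
z_β = 0.806 (for power = 0.79)
d = 0.42

n = 2 · ((2.576 + 0.806) / 0.42)²
n = 2 · (8.052)²
n ≈ 129.67
Round up to the next whole number: n = 130 per group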